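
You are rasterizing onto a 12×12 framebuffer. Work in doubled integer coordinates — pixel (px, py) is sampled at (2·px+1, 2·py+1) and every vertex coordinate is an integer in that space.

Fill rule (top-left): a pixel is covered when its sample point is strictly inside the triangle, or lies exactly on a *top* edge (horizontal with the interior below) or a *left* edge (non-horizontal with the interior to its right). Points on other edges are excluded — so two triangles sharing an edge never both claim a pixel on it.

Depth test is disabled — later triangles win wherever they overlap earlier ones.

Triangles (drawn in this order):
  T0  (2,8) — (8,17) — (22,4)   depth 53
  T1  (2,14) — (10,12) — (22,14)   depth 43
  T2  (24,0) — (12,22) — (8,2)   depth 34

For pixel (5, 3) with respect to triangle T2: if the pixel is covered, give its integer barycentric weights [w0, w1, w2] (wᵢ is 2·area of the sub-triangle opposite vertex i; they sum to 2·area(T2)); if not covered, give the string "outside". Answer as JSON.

T0:
  2·area = 204  (B↔C swapped to make it positive)
  edge (2, 8)→(22, 4): d=(20,-4) top-left  bias=+0
  edge (22, 4)→(8, 17): d=(-14,13) right/bottom  bias=-1
  edge (8, 17)→(2, 8): d=(-6,-9) top-left  bias=+0
    (8,2)@(17, 5): e=[0,51,153] → #  [on edge]
    (9,2)@(19, 5): e=[8,25,171] → #
    (10,2)@(21, 5): e=[16,-1,189] → ·
    (3,3)@(7, 7): e=[0,153,51] → #  [on edge]
    (4,3)@(9, 7): e=[8,127,69] → #
    (5,3)@(11, 7): e=[16,101,87] → #
    (6,3)@(13, 7): e=[24,75,105] → #
    (7,3)@(15, 7): e=[32,49,123] → #
    (9,3)@(19, 7): e=[48,-3,159] → ·
    (1,4)@(3, 9): e=[24,177,3] → #
    (2,4)@(5, 9): e=[32,151,21] → #
    (8,4)@(17, 9): e=[80,-5,129] → ·
  covered (25 px):
    · · · · · · · · · · · ·
    · · · · · · · · · · · ·
    · · · · · · · · # # · ·
    · · · # # # # # # · · ·
    · # # # # # # # · · · ·
    · · # # # # # · · · · ·
    · · · # # # · · · · · ·
    · · · # # · · · · · · ·
    · · · · · · · · · · · ·
    · · · · · · · · · · · ·
    · · · · · · · · · · · ·
    · · · · · · · · · · · ·
T1:
  2·area = 40
  edge (2, 14)→(10, 12): d=(8,-2) top-left  bias=+0
  edge (10, 12)→(22, 14): d=(12,2) right/bottom  bias=-1
  edge (22, 14)→(2, 14): d=(-20,0) right/bottom  bias=-1
    (3,6)@(7, 13): e=[2,18,20] → #
    (4,6)@(9, 13): e=[6,14,20] → #
    (5,6)@(11, 13): e=[10,10,20] → #
    (6,6)@(13, 13): e=[14,6,20] → #
    (7,6)@(15, 13): e=[18,2,20] → #
    (8,6)@(17, 13): e=[22,-2,20] → ·
    (3,7)@(7, 15): e=[18,42,-20] → ·
    (4,7)@(9, 15): e=[22,38,-20] → ·
    (5,7)@(11, 15): e=[26,34,-20] → ·
    (6,7)@(13, 15): e=[30,30,-20] → ·
    (7,7)@(15, 15): e=[34,26,-20] → ·
  covered (5 px):
    · · · · · · · · · · · ·
    · · · · · · · · · · · ·
    · · · · · · · · · · · ·
    · · · · · · · · · · · ·
    · · · · · · · · · · · ·
    · · · · · · · · · · · ·
    · · · # # # # # · · · ·
    · · · · · · · · · · · ·
    · · · · · · · · · · · ·
    · · · · · · · · · · · ·
    · · · · · · · · · · · ·
    · · · · · · · · · · · ·
T2:
  2·area = 328
  edge (24, 0)→(12, 22): d=(-12,22) right/bottom  bias=-1
  edge (12, 22)→(8, 2): d=(-4,-20) top-left  bias=+0
  edge (8, 2)→(24, 0): d=(16,-2) top-left  bias=+0
    (8,0)@(17, 1): e=[142,184,2] → #
    (9,0)@(19, 1): e=[98,224,6] → #
    (10,0)@(21, 1): e=[54,264,10] → #
    (11,0)@(23, 1): e=[10,304,14] → #
    (4,1)@(9, 3): e=[294,16,18] → #
    (5,1)@(11, 3): e=[250,56,22] → #
    (6,1)@(13, 3): e=[206,96,26] → #
    (7,1)@(15, 3): e=[162,136,30] → #
    (11,1)@(23, 3): e=[-14,296,46] → ·
    (4,2)@(9, 5): e=[270,8,50] → #
    (11,2)@(23, 5): e=[-38,288,78] → ·
    (4,3)@(9, 7): e=[246,0,82] → #  [on edge]
    (5,8)@(11, 17): e=[82,0,246] → #  [on edge]
  covered (42 px):
    · · · · · · · · # # # #
    · · · · # # # # # # # ·
    · · · · # # # # # # # ·
    · · · · # # # # # # · ·
    · · · · · # # # # # · ·
    · · · · · # # # # · · ·
    · · · · · # # # · · · ·
    · · · · · # # # · · · ·
    · · · · · # # · · · · ·
    · · · · · · # · · · · ·
    · · · · · · · · · · · ·
    · · · · · · · · · · · ·

Result: [40,86,202]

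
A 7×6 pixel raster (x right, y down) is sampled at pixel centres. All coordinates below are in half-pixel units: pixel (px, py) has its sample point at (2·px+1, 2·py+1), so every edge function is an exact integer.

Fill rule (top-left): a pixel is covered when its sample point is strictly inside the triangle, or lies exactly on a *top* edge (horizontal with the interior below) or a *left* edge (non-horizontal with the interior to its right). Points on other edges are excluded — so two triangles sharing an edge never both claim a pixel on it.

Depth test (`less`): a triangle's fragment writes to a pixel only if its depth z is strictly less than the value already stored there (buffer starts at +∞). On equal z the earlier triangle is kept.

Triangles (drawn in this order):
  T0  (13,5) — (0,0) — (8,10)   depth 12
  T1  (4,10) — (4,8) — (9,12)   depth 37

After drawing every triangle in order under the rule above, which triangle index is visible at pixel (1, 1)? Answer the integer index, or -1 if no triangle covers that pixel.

T0:
  2·area = 90  (B↔C swapped to make it positive)
  edge (13, 5)→(8, 10): d=(-5,5) right/bottom  bias=-1
  edge (8, 10)→(0, 0): d=(-8,-10) top-left  bias=+0
  edge (0, 0)→(13, 5): d=(13,5) right/bottom  bias=-1
    (0,0)@(1, 1): e=[80,2,8] → X
    (1,0)@(3, 1): e=[70,22,-2] → .
    (0,1)@(1, 3): e=[70,-14,34] → .
    (1,1)@(3, 3): e=[60,6,24] → X
    (2,1)@(5, 3): e=[50,26,14] → X
    (3,1)@(7, 3): e=[40,46,4] → X
    (4,1)@(9, 3): e=[30,66,-6] → .
    (1,2)@(3, 5): e=[50,-10,50] → .
    (2,2)@(5, 5): e=[40,10,40] → X
    (4,2)@(9, 5): e=[20,50,20] → X
    (5,2)@(11, 5): e=[10,70,10] → X
    (6,2)@(13, 5): e=[0,90,0] → .  [on edge]
    (5,3)@(11, 7): e=[0,54,36] → .  [on edge]
    (4,4)@(9, 9): e=[0,18,72] → .  [on edge]
    (3,5)@(7, 11): e=[0,-18,108] → .  [on edge]
  covered (10 px):
    X . . . . . .
    . X X X . . .
    . . X X X X .
    . . . X X . .
    . . . . . . .
    . . . . . . .
T1:
  2·area = 10
  edge (4, 10)→(4, 8): d=(0,-2) top-left  bias=+0
  edge (4, 8)→(9, 12): d=(5,4) right/bottom  bias=-1
  edge (9, 12)→(4, 10): d=(-5,-2) top-left  bias=+0
    (2,4)@(5, 9): e=[2,1,7] → X
    (3,4)@(7, 9): e=[6,-7,11] → .
    (2,5)@(5, 11): e=[2,11,-3] → .
    (3,5)@(7, 11): e=[6,3,1] → X
    (4,5)@(9, 11): e=[10,-5,5] → .
  covered (2 px):
    . . . . . . .
    . . . . . . .
    . . . . . . .
    . . . . . . .
    . . X . . . .
    . . . X . . .

Z-buffer (winner per pixel, '.' = empty):
  0 . . . . . .
  . 0 0 0 . . .
  . . 0 0 0 0 .
  . . . 0 0 . .
  . . 1 . . . .
  . . . 1 . . .

Result: 0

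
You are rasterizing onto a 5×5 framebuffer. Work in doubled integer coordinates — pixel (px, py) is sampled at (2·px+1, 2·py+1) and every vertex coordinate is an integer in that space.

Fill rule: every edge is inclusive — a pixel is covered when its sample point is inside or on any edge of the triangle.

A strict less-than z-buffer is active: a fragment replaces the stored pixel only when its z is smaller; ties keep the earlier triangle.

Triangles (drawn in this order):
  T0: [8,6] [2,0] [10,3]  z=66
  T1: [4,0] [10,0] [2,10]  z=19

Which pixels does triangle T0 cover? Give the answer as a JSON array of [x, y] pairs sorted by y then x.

T0:
  2·area = 30
  edge (8, 6)→(2, 0): d=(-6,-6) inclusive
  edge (2, 0)→(10, 3): d=(8,3) inclusive
  edge (10, 3)→(8, 6): d=(-2,3) inclusive
    (1,0)@(3, 1): e=[0,5,25] → X  [on edge]
    (2,0)@(5, 1): e=[12,-1,19] → .
    (1,1)@(3, 3): e=[-12,21,21] → .
    (2,1)@(5, 3): e=[0,15,15] → X  [on edge]
    (3,1)@(7, 3): e=[12,9,9] → X
    (4,1)@(9, 3): e=[24,3,3] → X
    (2,2)@(5, 5): e=[-12,31,11] → .
    (3,2)@(7, 5): e=[0,25,5] → X  [on edge]
    (4,2)@(9, 5): e=[12,19,-1] → .
    (3,3)@(7, 7): e=[-12,41,1] → .
    (4,3)@(9, 7): e=[0,35,-5] → .  [on edge]
  covered (5 px):
    . X . . .
    . . X X X
    . . . X .
    . . . . .
    . . . . .
T1:
  2·area = 60
  edge (4, 0)→(10, 0): d=(6,0) inclusive
  edge (10, 0)→(2, 10): d=(-8,10) inclusive
  edge (2, 10)→(4, 0): d=(2,-10) inclusive
    (2,0)@(5, 1): e=[6,42,12] → X
    (3,0)@(7, 1): e=[6,22,32] → X
    (4,0)@(9, 1): e=[6,2,52] → X
    (2,1)@(5, 3): e=[18,26,16] → X
    (4,1)@(9, 3): e=[18,-14,56] → .
    (1,2)@(3, 5): e=[30,30,0] → X  [on edge]
    (3,2)@(7, 5): e=[30,-10,40] → .
    (1,3)@(3, 7): e=[42,14,4] → X
    (2,3)@(5, 7): e=[42,-6,24] → .
    (1,4)@(3, 9): e=[54,-2,8] → .
  covered (8 px):
    . . X X X
    . . X X .
    . X X . .
    . X . . .
    . . . . .

Result: [[1,0],[2,1],[3,1],[4,1],[3,2]]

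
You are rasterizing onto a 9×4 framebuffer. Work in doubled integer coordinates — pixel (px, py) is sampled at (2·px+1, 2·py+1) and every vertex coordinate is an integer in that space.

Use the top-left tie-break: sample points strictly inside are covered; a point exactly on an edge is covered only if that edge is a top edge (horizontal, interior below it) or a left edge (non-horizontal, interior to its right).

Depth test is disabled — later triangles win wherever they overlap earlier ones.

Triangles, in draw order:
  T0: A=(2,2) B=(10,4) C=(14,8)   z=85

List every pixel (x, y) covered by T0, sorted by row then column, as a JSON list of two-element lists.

T0:
  2·area = 24
  edge (2, 2)→(10, 4): d=(8,2) right/bottom  bias=-1
  edge (10, 4)→(14, 8): d=(4,4) right/bottom  bias=-1
  edge (14, 8)→(2, 2): d=(-12,-6) top-left  bias=+0
    (3,0)@(7, 1): e=[-18,0,42] → .  [on edge]
    (2,1)@(5, 3): e=[2,16,6] → X
    (3,1)@(7, 3): e=[-2,8,18] → .
    (4,1)@(9, 3): e=[-6,0,30] → .  [on edge]
    (2,2)@(5, 5): e=[18,24,-18] → .
    (4,2)@(9, 5): e=[10,8,6] → X
    (5,2)@(11, 5): e=[6,0,18] → .  [on edge]
    (4,3)@(9, 7): e=[26,16,-18] → .
    (6,3)@(13, 7): e=[18,0,6] → .  [on edge]
  covered (2 px):
    . . . . . . . . .
    . . X . . . . . .
    . . . . X . . . .
    . . . . . . . . .

Result: [[2,1],[4,2]]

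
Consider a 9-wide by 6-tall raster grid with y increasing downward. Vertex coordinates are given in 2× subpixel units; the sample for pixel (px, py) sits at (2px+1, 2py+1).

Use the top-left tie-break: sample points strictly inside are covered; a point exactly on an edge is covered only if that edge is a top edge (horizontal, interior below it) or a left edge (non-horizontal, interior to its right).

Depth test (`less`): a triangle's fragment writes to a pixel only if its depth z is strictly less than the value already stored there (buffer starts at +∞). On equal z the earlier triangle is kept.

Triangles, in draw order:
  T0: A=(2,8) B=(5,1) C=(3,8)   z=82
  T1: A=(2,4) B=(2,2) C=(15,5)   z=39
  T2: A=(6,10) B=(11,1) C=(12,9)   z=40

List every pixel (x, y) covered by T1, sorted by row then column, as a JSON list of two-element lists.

T0:
  2·area = 7
  edge (2, 8)→(5, 1): d=(3,-7) top-left  bias=+0
  edge (5, 1)→(3, 8): d=(-2,7) right/bottom  bias=-1
  edge (3, 8)→(2, 8): d=(-1,0) right/bottom  bias=-1
    (2,0)@(5, 1): e=[0,0,7] → ·  [on edge]
    (1,3)@(3, 7): e=[4,2,1] → █
    (2,3)@(5, 7): e=[18,-12,1] → ·
    (1,4)@(3, 9): e=[10,-2,-1] → ·
  covered (1 px):
    · · · · · · · · ·
    · · · · · · · · ·
    · · · · · · · · ·
    · █ · · · · · · ·
    · · · · · · · · ·
    · · · · · · · · ·
T1:
  2·area = 26
  edge (2, 4)→(2, 2): d=(0,-2) top-left  bias=+0
  edge (2, 2)→(15, 5): d=(13,3) right/bottom  bias=-1
  edge (15, 5)→(2, 4): d=(-13,-1) top-left  bias=+0
    (1,1)@(3, 3): e=[2,10,14] → █
    (2,1)@(5, 3): e=[6,4,16] → █
    (3,1)@(7, 3): e=[10,-2,18] → ·
    (1,2)@(3, 5): e=[2,36,-12] → ·
    (2,2)@(5, 5): e=[6,30,-10] → ·
    (7,2)@(15, 5): e=[26,0,0] → ·  [on edge]
  covered (2 px):
    · · · · · · · · ·
    · █ █ · · · · · ·
    · · · · · · · · ·
    · · · · · · · · ·
    · · · · · · · · ·
    · · · · · · · · ·
T2:
  2·area = 49
  edge (6, 10)→(11, 1): d=(5,-9) top-left  bias=+0
  edge (11, 1)→(12, 9): d=(1,8) right/bottom  bias=-1
  edge (12, 9)→(6, 10): d=(-6,1) right/bottom  bias=-1
    (5,0)@(11, 1): e=[0,0,49] → ·  [on edge]
    (5,1)@(11, 3): e=[10,2,37] → █
    (6,1)@(13, 3): e=[28,-14,35] → ·
    (4,2)@(9, 5): e=[2,20,27] → █
    (6,2)@(13, 5): e=[38,-12,23] → ·
    (4,3)@(9, 7): e=[12,22,15] → █
    (6,3)@(13, 7): e=[48,-10,11] → ·
    (3,4)@(7, 9): e=[4,40,5] → █
    (6,4)@(13, 9): e=[58,-8,-1] → ·
    (3,5)@(7, 11): e=[14,42,-7] → ·
    (4,5)@(9, 11): e=[32,26,-9] → ·
    (5,5)@(11, 11): e=[50,10,-11] → ·
  covered (8 px):
    · · · · · · · · ·
    · · · · · █ · · ·
    · · · · █ █ · · ·
    · · · · █ █ · · ·
    · · · █ █ █ · · ·
    · · · · · · · · ·

Result: [[1,1],[2,1]]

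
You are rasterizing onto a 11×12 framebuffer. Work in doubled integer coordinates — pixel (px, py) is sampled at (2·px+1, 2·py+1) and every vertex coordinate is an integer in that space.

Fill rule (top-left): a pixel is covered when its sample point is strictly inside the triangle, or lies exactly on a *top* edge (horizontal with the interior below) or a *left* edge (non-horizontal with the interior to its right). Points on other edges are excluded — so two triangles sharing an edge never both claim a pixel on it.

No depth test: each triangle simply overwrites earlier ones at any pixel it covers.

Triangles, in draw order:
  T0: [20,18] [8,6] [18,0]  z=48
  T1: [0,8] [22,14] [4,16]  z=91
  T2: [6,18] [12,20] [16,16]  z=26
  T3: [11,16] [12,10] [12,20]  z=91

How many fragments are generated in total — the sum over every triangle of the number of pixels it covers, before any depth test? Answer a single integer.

T0:
  2·area = 192
  edge (20, 18)→(8, 6): d=(-12,-12) top-left  bias=+0
  edge (8, 6)→(18, 0): d=(10,-6) top-left  bias=+0
  edge (18, 0)→(20, 18): d=(2,18) right/bottom  bias=-1
    (1,0)@(3, 1): e=[0,-80,272] → ·  [on edge]
    (8,0)@(17, 1): e=[168,4,20] → #
    (9,0)@(19, 1): e=[192,16,-16] → ·
    (2,1)@(5, 3): e=[0,-48,240] → ·  [on edge]
    (6,1)@(13, 3): e=[96,0,96] → #  [on edge]
    (7,1)@(15, 3): e=[120,12,60] → #
    (9,1)@(19, 3): e=[168,36,-12] → ·
    (3,2)@(7, 5): e=[0,-16,208] → ·  [on edge]
    (5,2)@(11, 5): e=[48,8,136] → #
    (9,2)@(19, 5): e=[144,56,-8] → ·
    (4,3)@(9, 7): e=[0,16,176] → #  [on edge]
    (9,3)@(19, 7): e=[120,76,-4] → ·
    (1,4)@(3, 9): e=[-96,0,288] → ·  [on edge]
    (5,4)@(11, 9): e=[0,48,144] → #  [on edge]
    (9,4)@(19, 9): e=[96,96,0] → ·  [on edge]
    (6,5)@(13, 11): e=[0,80,112] → #  [on edge]
    (7,6)@(15, 13): e=[0,112,80] → #  [on edge]
    (8,7)@(17, 15): e=[0,144,48] → #  [on edge]
    (9,8)@(19, 17): e=[0,176,16] → #  [on edge]
    (10,9)@(21, 19): e=[0,208,-16] → ·  [on edge]
  covered (27 px):
    · · · · · · · · # · ·
    · · · · · · # # # · ·
    · · · · · # # # # · ·
    · · · · # # # # # · ·
    · · · · · # # # # · ·
    · · · · · · # # # # ·
    · · · · · · · # # # ·
    · · · · · · · · # # ·
    · · · · · · · · · # ·
    · · · · · · · · · · ·
    · · · · · · · · · · ·
    · · · · · · · · · · ·
T1:
  2·area = 152
  edge (0, 8)→(22, 14): d=(22,6) right/bottom  bias=-1
  edge (22, 14)→(4, 16): d=(-18,2) right/bottom  bias=-1
  edge (4, 16)→(0, 8): d=(-4,-8) top-left  bias=+0
    (0,4)@(1, 9): e=[16,132,4] → #
    (1,4)@(3, 9): e=[4,128,20] → #
    (2,4)@(5, 9): e=[-8,124,36] → ·
    (0,5)@(1, 11): e=[60,96,-4] → ·
    (1,5)@(3, 11): e=[48,92,12] → #
    (2,5)@(5, 11): e=[36,88,28] → #
    (3,5)@(7, 11): e=[24,84,44] → #
    (4,5)@(9, 11): e=[12,80,60] → #
    (5,5)@(11, 11): e=[0,76,76] → ·  [on edge]
    (1,6)@(3, 13): e=[92,56,4] → #
    (5,6)@(11, 13): e=[44,40,68] → #
    (6,6)@(13, 13): e=[32,36,84] → #
    (6,7)@(13, 15): e=[76,0,76] → ·  [on edge]
  covered (18 px):
    · · · · · · · · · · ·
    · · · · · · · · · · ·
    · · · · · · · · · · ·
    · · · · · · · · · · ·
    # # · · · · · · · · ·
    · # # # # · · · · · ·
    · # # # # # # # # · ·
    · · # # # # · · · · ·
    · · · · · · · · · · ·
    · · · · · · · · · · ·
    · · · · · · · · · · ·
    · · · · · · · · · · ·
T2:
  2·area = 32  (B↔C swapped to make it positive)
  edge (6, 18)→(16, 16): d=(10,-2) top-left  bias=+0
  edge (16, 16)→(12, 20): d=(-4,4) right/bottom  bias=-1
  edge (12, 20)→(6, 18): d=(-6,-2) top-left  bias=+0
    (10,5)@(21, 11): e=[-40,0,72] → ·  [on edge]
    (9,6)@(19, 13): e=[-24,0,56] → ·  [on edge]
    (8,7)@(17, 15): e=[-8,0,40] → ·  [on edge]
    (10,7)@(21, 15): e=[0,-16,48] → ·  [on edge]
    (1,8)@(3, 17): e=[-16,48,0] → ·  [on edge]
    (5,8)@(11, 17): e=[0,16,16] → #  [on edge]
    (6,8)@(13, 17): e=[4,8,20] → #
    (7,8)@(15, 17): e=[8,0,24] → ·  [on edge]
    (0,9)@(1, 19): e=[0,48,-16] → ·  [on edge]
    (4,9)@(9, 19): e=[16,16,0] → #  [on edge]
    (6,9)@(13, 19): e=[24,0,8] → ·  [on edge]
    (4,10)@(9, 21): e=[36,8,-12] → ·
    (5,10)@(11, 21): e=[40,0,-8] → ·  [on edge]
    (7,10)@(15, 21): e=[48,-16,0] → ·  [on edge]
    (4,11)@(9, 23): e=[56,0,-24] → ·  [on edge]
    (10,11)@(21, 23): e=[80,-48,0] → ·  [on edge]
  covered (4 px):
    · · · · · · · · · · ·
    · · · · · · · · · · ·
    · · · · · · · · · · ·
    · · · · · · · · · · ·
    · · · · · · · · · · ·
    · · · · · · · · · · ·
    · · · · · · · · · · ·
    · · · · · · · · · · ·
    · · · · · # # · · · ·
    · · · · # # · · · · ·
    · · · · · · · · · · ·
    · · · · · · · · · · ·
T3:
  2·area = 10
  edge (11, 16)→(12, 10): d=(1,-6) top-left  bias=+0
  edge (12, 10)→(12, 20): d=(0,10) right/bottom  bias=-1
  edge (12, 20)→(11, 16): d=(-1,-4) top-left  bias=+0
  covered (0 px):
    · · · · · · · · · · ·
    · · · · · · · · · · ·
    · · · · · · · · · · ·
    · · · · · · · · · · ·
    · · · · · · · · · · ·
    · · · · · · · · · · ·
    · · · · · · · · · · ·
    · · · · · · · · · · ·
    · · · · · · · · · · ·
    · · · · · · · · · · ·
    · · · · · · · · · · ·
    · · · · · · · · · · ·

Answer: 49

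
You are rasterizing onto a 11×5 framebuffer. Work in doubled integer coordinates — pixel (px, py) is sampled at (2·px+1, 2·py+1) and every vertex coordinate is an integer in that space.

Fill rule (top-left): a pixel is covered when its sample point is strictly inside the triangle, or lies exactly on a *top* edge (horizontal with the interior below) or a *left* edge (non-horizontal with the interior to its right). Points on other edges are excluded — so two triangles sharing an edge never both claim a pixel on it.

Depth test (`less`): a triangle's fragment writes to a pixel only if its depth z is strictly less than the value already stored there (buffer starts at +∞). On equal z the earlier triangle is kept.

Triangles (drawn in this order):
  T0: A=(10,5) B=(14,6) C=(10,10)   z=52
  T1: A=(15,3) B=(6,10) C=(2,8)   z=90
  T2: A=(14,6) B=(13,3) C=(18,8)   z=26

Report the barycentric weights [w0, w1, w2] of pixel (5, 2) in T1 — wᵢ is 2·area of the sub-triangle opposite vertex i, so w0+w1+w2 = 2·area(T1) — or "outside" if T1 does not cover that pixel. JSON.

T0:
  2·area = 20
  edge (10, 5)→(14, 6): d=(4,1) right/bottom  bias=-1
  edge (14, 6)→(10, 10): d=(-4,4) right/bottom  bias=-1
  edge (10, 10)→(10, 5): d=(0,-5) top-left  bias=+0
    (9,0)@(19, 1): e=[-25,0,45] → ·  [on edge]
    (8,1)@(17, 3): e=[-15,0,35] → ·  [on edge]
    (7,2)@(15, 5): e=[-5,0,25] → ·  [on edge]
    (5,3)@(11, 7): e=[7,8,5] → #
    (6,3)@(13, 7): e=[5,0,15] → ·  [on edge]
    (5,4)@(11, 9): e=[15,0,5] → ·  [on edge]
  covered (1 px):
    · · · · · · · · · · ·
    · · · · · · · · · · ·
    · · · · · · · · · · ·
    · · · · · # · · · · ·
    · · · · · · · · · · ·
T1:
  2·area = 46
  edge (15, 3)→(6, 10): d=(-9,7) right/bottom  bias=-1
  edge (6, 10)→(2, 8): d=(-4,-2) top-left  bias=+0
  edge (2, 8)→(15, 3): d=(13,-5) top-left  bias=+0
    (7,1)@(15, 3): e=[0,46,0] → ·  [on edge]
    (5,2)@(11, 5): e=[10,30,6] → #
    (6,2)@(13, 5): e=[-4,34,16] → ·
    (2,3)@(5, 7): e=[34,10,2] → #
    (3,3)@(7, 7): e=[20,14,12] → #
    (4,3)@(9, 7): e=[6,18,22] → #
    (5,3)@(11, 7): e=[-8,22,32] → ·
    (2,4)@(5, 9): e=[16,2,28] → #
    (4,4)@(9, 9): e=[-12,10,48] → ·
  covered (6 px):
    · · · · · · · · · · ·
    · · · · · · · · · · ·
    · · · · · # · · · · ·
    · · # # # · · · · · ·
    · · # # · · · · · · ·
T2:
  2·area = 10
  edge (14, 6)→(13, 3): d=(-1,-3) top-left  bias=+0
  edge (13, 3)→(18, 8): d=(5,5) right/bottom  bias=-1
  edge (18, 8)→(14, 6): d=(-4,-2) top-left  bias=+0
    (5,0)@(11, 1): e=[-4,0,14] → ·  [on edge]
    (6,1)@(13, 3): e=[0,0,10] → ·  [on edge]
    (7,2)@(15, 5): e=[4,0,6] → ·  [on edge]
    (8,3)@(17, 7): e=[8,0,2] → ·  [on edge]
    (7,4)@(15, 9): e=[0,20,-10] → ·  [on edge]
    (9,4)@(19, 9): e=[12,0,-2] → ·  [on edge]
  covered (0 px):
    · · · · · · · · · · ·
    · · · · · · · · · · ·
    · · · · · · · · · · ·
    · · · · · · · · · · ·
    · · · · · · · · · · ·

Result: [30,6,10]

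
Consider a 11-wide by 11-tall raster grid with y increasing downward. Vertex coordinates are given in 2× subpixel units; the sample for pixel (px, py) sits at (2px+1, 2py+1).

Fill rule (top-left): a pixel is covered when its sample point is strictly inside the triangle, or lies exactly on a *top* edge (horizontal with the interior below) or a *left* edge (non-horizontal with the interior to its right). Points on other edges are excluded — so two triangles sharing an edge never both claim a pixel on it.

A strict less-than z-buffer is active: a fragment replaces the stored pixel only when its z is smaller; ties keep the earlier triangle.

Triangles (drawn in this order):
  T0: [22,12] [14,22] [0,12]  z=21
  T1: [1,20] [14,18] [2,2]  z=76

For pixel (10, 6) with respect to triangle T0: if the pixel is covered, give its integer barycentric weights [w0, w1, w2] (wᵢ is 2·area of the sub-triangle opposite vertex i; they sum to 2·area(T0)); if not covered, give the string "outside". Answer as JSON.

T0:
  2·area = 220
  edge (22, 12)→(14, 22): d=(-8,10) right/bottom  bias=-1
  edge (14, 22)→(0, 12): d=(-14,-10) top-left  bias=+0
  edge (0, 12)→(22, 12): d=(22,0) top-left  bias=+0
    (1,6)@(3, 13): e=[182,16,22] → X
    (2,6)@(5, 13): e=[162,36,22] → X
    (3,6)@(7, 13): e=[142,56,22] → X
    (4,6)@(9, 13): e=[122,76,22] → X
    (5,6)@(11, 13): e=[102,96,22] → X
    (6,6)@(13, 13): e=[82,116,22] → X
    (7,6)@(15, 13): e=[62,136,22] → X
    (8,6)@(17, 13): e=[42,156,22] → X
    (9,6)@(19, 13): e=[22,176,22] → X
    (10,6)@(21, 13): e=[2,196,22] → X
    (1,7)@(3, 15): e=[166,-12,66] → .
    (2,7)@(5, 15): e=[146,8,66] → X
    (3,8)@(7, 17): e=[110,0,110] → X  [on edge]
  covered (28 px):
    . . . . . . . . . . .
    . . . . . . . . . . .
    . . . . . . . . . . .
    . . . . . . . . . . .
    . . . . . . . . . . .
    . . . . . . . . . . .
    . X X X X X X X X X X
    . . X X X X X X X X .
    . . . X X X X X X . .
    . . . . . X X X . . .
    . . . . . . X . . . .
T1:
  2·area = 232  (B↔C swapped to make it positive)
  edge (1, 20)→(2, 2): d=(1,-18) top-left  bias=+0
  edge (2, 2)→(14, 18): d=(12,16) right/bottom  bias=-1
  edge (14, 18)→(1, 20): d=(-13,2) right/bottom  bias=-1
    (1,2)@(3, 5): e=[21,20,191] → X
    (2,2)@(5, 5): e=[57,-12,187] → .
    (1,3)@(3, 7): e=[23,44,165] → X
    (2,3)@(5, 7): e=[59,12,161] → X
    (3,3)@(7, 7): e=[95,-20,157] → .
    (1,4)@(3, 9): e=[25,68,139] → X
    (3,4)@(7, 9): e=[97,4,131] → X
    (4,4)@(9, 9): e=[133,-28,127] → .
    (1,5)@(3, 11): e=[27,92,113] → X
    (4,5)@(9, 11): e=[135,-4,101] → .
    (1,6)@(3, 13): e=[29,116,87] → X
    (4,6)@(9, 13): e=[137,20,75] → X
  covered (27 px):
    . . . . . . . . . . .
    . . . . . . . . . . .
    . X . . . . . . . . .
    . X X . . . . . . . .
    . X X X . . . . . . .
    . X X X . . . . . . .
    . X X X X . . . . . .
    . X X X X X . . . . .
    . X X X X X X . . . .
    . X X X . . . . . . .
    . . . . . . . . . . .

Final: [196,22,2]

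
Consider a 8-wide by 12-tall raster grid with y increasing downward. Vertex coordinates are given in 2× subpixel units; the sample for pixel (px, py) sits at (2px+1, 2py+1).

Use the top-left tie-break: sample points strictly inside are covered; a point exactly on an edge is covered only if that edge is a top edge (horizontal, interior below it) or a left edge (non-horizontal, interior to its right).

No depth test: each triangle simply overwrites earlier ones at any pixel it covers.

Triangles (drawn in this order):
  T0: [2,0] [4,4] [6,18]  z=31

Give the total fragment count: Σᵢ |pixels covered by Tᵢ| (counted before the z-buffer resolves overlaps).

T0:
  2·area = 20
  edge (2, 0)→(4, 4): d=(2,4) right/bottom  bias=-1
  edge (4, 4)→(6, 18): d=(2,14) right/bottom  bias=-1
  edge (6, 18)→(2, 0): d=(-4,-18) top-left  bias=+0
    (1,1)@(3, 3): e=[2,12,6] → X
    (2,1)@(5, 3): e=[-6,-16,42] → .
    (1,2)@(3, 5): e=[6,16,-2] → .
    (2,5)@(5, 11): e=[10,0,10] → .  [on edge]
    (2,6)@(5, 13): e=[14,4,2] → X
    (3,6)@(7, 13): e=[6,-24,38] → .
    (2,7)@(5, 15): e=[18,8,-6] → .
  covered (2 px):
    . . . . . . . .
    . X . . . . . .
    . . . . . . . .
    . . . . . . . .
    . . . . . . . .
    . . . . . . . .
    . . X . . . . .
    . . . . . . . .
    . . . . . . . .
    . . . . . . . .
    . . . . . . . .
    . . . . . . . .

Final: 2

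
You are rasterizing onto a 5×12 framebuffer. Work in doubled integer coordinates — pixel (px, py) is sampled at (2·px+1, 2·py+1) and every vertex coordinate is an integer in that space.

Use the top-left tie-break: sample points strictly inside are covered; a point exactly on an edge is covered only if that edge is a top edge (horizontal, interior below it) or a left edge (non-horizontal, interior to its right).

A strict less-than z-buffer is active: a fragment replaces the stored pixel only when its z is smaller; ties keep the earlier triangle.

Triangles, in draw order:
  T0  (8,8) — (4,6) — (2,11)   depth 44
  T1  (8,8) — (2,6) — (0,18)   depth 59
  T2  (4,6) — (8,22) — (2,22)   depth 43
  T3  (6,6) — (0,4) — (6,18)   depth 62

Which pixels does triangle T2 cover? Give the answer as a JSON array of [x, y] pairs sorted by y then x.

T0:
  2·area = 24  (B↔C swapped to make it positive)
  edge (8, 8)→(2, 11): d=(-6,3) right/bottom  bias=-1
  edge (2, 11)→(4, 6): d=(2,-5) top-left  bias=+0
  edge (4, 6)→(8, 8): d=(4,2) right/bottom  bias=-1
    (2,3)@(5, 7): e=[15,7,2] → #
    (3,3)@(7, 7): e=[9,17,-2] → ·
    (1,4)@(3, 9): e=[9,1,14] → #
    (3,4)@(7, 9): e=[-3,21,6] → ·
    (1,5)@(3, 11): e=[-3,5,22] → ·
    (2,5)@(5, 11): e=[-9,15,18] → ·
  covered (3 px):
    · · · · ·
    · · · · ·
    · · · · ·
    · · # · ·
    · # # · ·
    · · · · ·
    · · · · ·
    · · · · ·
    · · · · ·
    · · · · ·
    · · · · ·
    · · · · ·
T1:
  2·area = 76  (B↔C swapped to make it positive)
  edge (8, 8)→(0, 18): d=(-8,10) right/bottom  bias=-1
  edge (0, 18)→(2, 6): d=(2,-12) top-left  bias=+0
  edge (2, 6)→(8, 8): d=(6,2) right/bottom  bias=-1
    (1,3)@(3, 7): e=[58,14,4] → #
    (2,3)@(5, 7): e=[38,38,0] → ·  [on edge]
    (1,4)@(3, 9): e=[42,18,16] → #
    (2,4)@(5, 9): e=[22,42,12] → #
    (3,4)@(7, 9): e=[2,66,8] → #
    (4,4)@(9, 9): e=[-18,90,4] → ·
    (1,5)@(3, 11): e=[26,22,28] → #
    (3,5)@(7, 11): e=[-14,70,20] → ·
    (0,6)@(1, 13): e=[30,2,44] → #
    (2,6)@(5, 13): e=[-10,50,36] → ·
    (0,7)@(1, 15): e=[14,6,56] → #
    (1,7)@(3, 15): e=[-6,30,52] → ·
  covered (9 px):
    · · · · ·
    · · · · ·
    · · · · ·
    · # · · ·
    · # # # ·
    · # # · ·
    # # · · ·
    # · · · ·
    · · · · ·
    · · · · ·
    · · · · ·
    · · · · ·
T2:
  2·area = 96
  edge (4, 6)→(8, 22): d=(4,16) right/bottom  bias=-1
  edge (8, 22)→(2, 22): d=(-6,0) right/bottom  bias=-1
  edge (2, 22)→(4, 6): d=(2,-16) top-left  bias=+0
    (2,5)@(5, 11): e=[4,66,26] → #
    (3,5)@(7, 11): e=[-28,66,58] → ·
    (2,6)@(5, 13): e=[12,54,30] → #
    (3,6)@(7, 13): e=[-20,54,62] → ·
    (1,7)@(3, 15): e=[52,42,2] → #
    (3,7)@(7, 15): e=[-12,42,66] → ·
    (1,8)@(3, 17): e=[60,30,6] → #
    (3,8)@(7, 17): e=[-4,30,70] → ·
    (1,9)@(3, 19): e=[68,18,10] → #
    (3,9)@(7, 19): e=[4,18,74] → #
    (4,9)@(9, 19): e=[-28,18,106] → ·
    (1,10)@(3, 21): e=[76,6,14] → #
  covered (12 px):
    · · · · ·
    · · · · ·
    · · · · ·
    · · · · ·
    · · · · ·
    · · # · ·
    · · # · ·
    · # # · ·
    · # # · ·
    · # # # ·
    · # # # ·
    · · · · ·
T3:
  2·area = 72  (B↔C swapped to make it positive)
  edge (6, 6)→(6, 18): d=(0,12) right/bottom  bias=-1
  edge (6, 18)→(0, 4): d=(-6,-14) top-left  bias=+0
  edge (0, 4)→(6, 6): d=(6,2) right/bottom  bias=-1
    (0,2)@(1, 5): e=[60,8,4] → #
    (1,2)@(3, 5): e=[36,36,0] → ·  [on edge]
    (0,3)@(1, 7): e=[60,-4,16] → ·
    (1,3)@(3, 7): e=[36,24,12] → #
    (2,3)@(5, 7): e=[12,52,8] → #
    (3,3)@(7, 7): e=[-12,80,4] → ·
    (4,3)@(9, 7): e=[-36,108,0] → ·  [on edge]
    (1,4)@(3, 9): e=[36,12,24] → #
    (3,4)@(7, 9): e=[-12,68,16] → ·
    (1,5)@(3, 11): e=[36,0,36] → #  [on edge]
    (3,5)@(7, 11): e=[-12,56,28] → ·
    (1,6)@(3, 13): e=[36,-12,48] → ·
  covered (9 px):
    · · · · ·
    · · · · ·
    # · · · ·
    · # # · ·
    · # # · ·
    · # # · ·
    · · # · ·
    · · # · ·
    · · · · ·
    · · · · ·
    · · · · ·
    · · · · ·

Result: [[2,5],[2,6],[1,7],[2,7],[1,8],[2,8],[1,9],[2,9],[3,9],[1,10],[2,10],[3,10]]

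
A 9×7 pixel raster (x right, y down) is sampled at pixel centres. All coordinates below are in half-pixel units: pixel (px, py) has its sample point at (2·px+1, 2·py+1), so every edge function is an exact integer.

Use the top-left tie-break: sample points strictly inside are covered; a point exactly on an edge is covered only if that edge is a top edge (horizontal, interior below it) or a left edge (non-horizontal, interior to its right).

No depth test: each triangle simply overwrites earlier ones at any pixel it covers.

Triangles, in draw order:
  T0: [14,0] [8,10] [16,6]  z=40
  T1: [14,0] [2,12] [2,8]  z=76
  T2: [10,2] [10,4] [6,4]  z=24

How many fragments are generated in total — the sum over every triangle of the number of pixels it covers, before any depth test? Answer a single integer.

T0:
  2·area = 56  (B↔C swapped to make it positive)
  edge (14, 0)→(16, 6): d=(2,6) right/bottom  bias=-1
  edge (16, 6)→(8, 10): d=(-8,4) right/bottom  bias=-1
  edge (8, 10)→(14, 0): d=(6,-10) top-left  bias=+0
    (6,1)@(13, 3): e=[12,36,8] → #
    (7,1)@(15, 3): e=[0,28,28] → ·  [on edge]
    (5,2)@(11, 5): e=[28,28,0] → #  [on edge]
    (7,2)@(15, 5): e=[4,12,40] → #
    (8,2)@(17, 5): e=[-8,4,60] → ·
    (5,3)@(11, 7): e=[32,12,12] → #
    (7,3)@(15, 7): e=[8,-4,52] → ·
    (4,4)@(9, 9): e=[48,4,4] → #
    (5,4)@(11, 9): e=[36,-4,24] → ·
    (6,4)@(13, 9): e=[24,-12,44] → ·
    (8,4)@(17, 9): e=[0,-28,84] → ·  [on edge]
    (4,5)@(9, 11): e=[52,-12,16] → ·
  covered (7 px):
    · · · · · · · · ·
    · · · · · · # · ·
    · · · · · # # # ·
    · · · · · # # · ·
    · · · · # · · · ·
    · · · · · · · · ·
    · · · · · · · · ·
T1:
  2·area = 48
  edge (14, 0)→(2, 12): d=(-12,12) right/bottom  bias=-1
  edge (2, 12)→(2, 8): d=(0,-4) top-left  bias=+0
  edge (2, 8)→(14, 0): d=(12,-8) top-left  bias=+0
    (6,0)@(13, 1): e=[0,44,4] → ·  [on edge]
    (5,1)@(11, 3): e=[0,36,12] → ·  [on edge]
    (3,2)@(7, 5): e=[24,20,4] → #
    (4,2)@(9, 5): e=[0,28,20] → ·  [on edge]
    (2,3)@(5, 7): e=[24,12,12] → #
    (3,3)@(7, 7): e=[0,20,28] → ·  [on edge]
    (1,4)@(3, 9): e=[24,4,20] → #
    (2,4)@(5, 9): e=[0,12,36] → ·  [on edge]
    (1,5)@(3, 11): e=[0,4,44] → ·  [on edge]
    (0,6)@(1, 13): e=[0,-4,52] → ·  [on edge]
  covered (3 px):
    · · · · · · · · ·
    · · · · · · · · ·
    · · · # · · · · ·
    · · # · · · · · ·
    · # · · · · · · ·
    · · · · · · · · ·
    · · · · · · · · ·
T2:
  2·area = 8
  edge (10, 2)→(10, 4): d=(0,2) right/bottom  bias=-1
  edge (10, 4)→(6, 4): d=(-4,0) right/bottom  bias=-1
  edge (6, 4)→(10, 2): d=(4,-2) top-left  bias=+0
    (4,1)@(9, 3): e=[2,4,2] → #
    (5,1)@(11, 3): e=[-2,4,6] → ·
    (4,2)@(9, 5): e=[2,-4,10] → ·
  covered (1 px):
    · · · · · · · · ·
    · · · · # · · · ·
    · · · · · · · · ·
    · · · · · · · · ·
    · · · · · · · · ·
    · · · · · · · · ·
    · · · · · · · · ·

Answer: 11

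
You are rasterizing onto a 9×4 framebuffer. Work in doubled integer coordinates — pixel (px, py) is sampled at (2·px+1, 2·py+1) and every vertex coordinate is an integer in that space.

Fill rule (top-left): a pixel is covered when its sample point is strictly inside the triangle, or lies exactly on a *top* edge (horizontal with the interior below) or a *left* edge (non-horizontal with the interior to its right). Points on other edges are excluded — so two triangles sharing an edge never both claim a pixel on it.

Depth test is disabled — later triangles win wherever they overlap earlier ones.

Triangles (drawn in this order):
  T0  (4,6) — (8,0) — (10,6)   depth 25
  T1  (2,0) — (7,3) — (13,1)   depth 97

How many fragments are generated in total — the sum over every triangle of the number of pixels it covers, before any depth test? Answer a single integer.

T0:
  2·area = 36
  edge (4, 6)→(8, 0): d=(4,-6) top-left  bias=+0
  edge (8, 0)→(10, 6): d=(2,6) right/bottom  bias=-1
  edge (10, 6)→(4, 6): d=(-6,0) right/bottom  bias=-1
    (3,1)@(7, 3): e=[6,12,18] → █
    (4,1)@(9, 3): e=[18,0,18] → ·  [on edge]
    (2,2)@(5, 5): e=[2,28,6] → █
    (4,2)@(9, 5): e=[26,4,6] → █
    (5,2)@(11, 5): e=[38,-8,6] → ·
    (2,3)@(5, 7): e=[10,32,-6] → ·
    (3,3)@(7, 7): e=[22,20,-6] → ·
    (4,3)@(9, 7): e=[34,8,-6] → ·
  covered (4 px):
    · · · · · · · · ·
    · · · █ · · · · ·
    · · █ █ █ · · · ·
    · · · · · · · · ·
T1:
  2·area = 28  (B↔C swapped to make it positive)
  edge (2, 0)→(13, 1): d=(11,1) right/bottom  bias=-1
  edge (13, 1)→(7, 3): d=(-6,2) right/bottom  bias=-1
  edge (7, 3)→(2, 0): d=(-5,-3) top-left  bias=+0
    (2,0)@(5, 1): e=[8,16,4] → █
    (3,0)@(7, 1): e=[6,12,10] → █
    (4,0)@(9, 1): e=[4,8,16] → █
    (5,0)@(11, 1): e=[2,4,22] → █
    (6,0)@(13, 1): e=[0,0,28] → ·  [on edge]
    (2,1)@(5, 3): e=[30,4,-6] → ·
    (3,1)@(7, 3): e=[28,0,0] → ·  [on edge]
    (4,1)@(9, 3): e=[26,-4,6] → ·
    (5,1)@(11, 3): e=[24,-8,12] → ·
    (0,2)@(1, 5): e=[56,0,-28] → ·  [on edge]
  covered (4 px):
    · · █ █ █ █ · · ·
    · · · · · · · · ·
    · · · · · · · · ·
    · · · · · · · · ·

Answer: 8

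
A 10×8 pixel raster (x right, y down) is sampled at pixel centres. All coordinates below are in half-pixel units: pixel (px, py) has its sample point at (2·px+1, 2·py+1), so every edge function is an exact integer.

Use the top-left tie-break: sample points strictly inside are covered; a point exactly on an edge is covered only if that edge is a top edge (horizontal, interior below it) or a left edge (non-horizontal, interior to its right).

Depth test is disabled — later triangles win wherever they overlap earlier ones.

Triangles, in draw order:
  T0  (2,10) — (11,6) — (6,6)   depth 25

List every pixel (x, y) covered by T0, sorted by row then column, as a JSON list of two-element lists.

T0:
  2·area = 20  (B↔C swapped to make it positive)
  edge (2, 10)→(6, 6): d=(4,-4) top-left  bias=+0
  edge (6, 6)→(11, 6): d=(5,0) top-left  bias=+0
  edge (11, 6)→(2, 10): d=(-9,4) right/bottom  bias=-1
    (5,0)@(11, 1): e=[0,-25,45] → ·  [on edge]
    (4,1)@(9, 3): e=[0,-15,35] → ·  [on edge]
    (3,2)@(7, 5): e=[0,-5,25] → ·  [on edge]
    (2,3)@(5, 7): e=[0,5,15] → #  [on edge]
    (3,3)@(7, 7): e=[8,5,7] → #
    (4,3)@(9, 7): e=[16,5,-1] → ·
    (1,4)@(3, 9): e=[0,15,5] → #  [on edge]
    (2,4)@(5, 9): e=[8,15,-3] → ·
    (3,4)@(7, 9): e=[16,15,-11] → ·
    (0,5)@(1, 11): e=[0,25,-5] → ·  [on edge]
    (1,5)@(3, 11): e=[8,25,-13] → ·
  covered (3 px):
    · · · · · · · · · ·
    · · · · · · · · · ·
    · · · · · · · · · ·
    · · # # · · · · · ·
    · # · · · · · · · ·
    · · · · · · · · · ·
    · · · · · · · · · ·
    · · · · · · · · · ·

Result: [[2,3],[3,3],[1,4]]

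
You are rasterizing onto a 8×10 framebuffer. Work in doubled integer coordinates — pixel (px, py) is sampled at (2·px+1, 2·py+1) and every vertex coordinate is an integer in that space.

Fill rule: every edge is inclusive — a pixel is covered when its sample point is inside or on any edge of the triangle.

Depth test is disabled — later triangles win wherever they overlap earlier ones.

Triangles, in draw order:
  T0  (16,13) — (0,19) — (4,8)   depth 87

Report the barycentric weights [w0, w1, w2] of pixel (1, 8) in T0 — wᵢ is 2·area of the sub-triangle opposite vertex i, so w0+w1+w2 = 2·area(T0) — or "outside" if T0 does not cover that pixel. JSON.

T0:
  2·area = 152
  edge (16, 13)→(0, 19): d=(-16,6) inclusive
  edge (0, 19)→(4, 8): d=(4,-11) inclusive
  edge (4, 8)→(16, 13): d=(12,5) inclusive
    (2,4)@(5, 9): e=[130,15,7] → X
    (3,4)@(7, 9): e=[118,37,-3] → .
    (1,5)@(3, 11): e=[110,1,41] → X
    (3,5)@(7, 11): e=[86,45,21] → X
    (4,5)@(9, 11): e=[74,67,11] → X
    (5,5)@(11, 11): e=[62,89,1] → X
    (6,5)@(13, 11): e=[50,111,-9] → .
    (1,6)@(3, 13): e=[78,9,65] → X
    (6,6)@(13, 13): e=[18,119,15] → X
    (7,6)@(15, 13): e=[6,141,5] → X
    (1,7)@(3, 15): e=[46,17,89] → X
    (5,7)@(11, 15): e=[-2,105,49] → .
  covered (20 px):
    . . . . . . . .
    . . . . . . . .
    . . . . . . . .
    . . . . . . . .
    . . X . . . . .
    . X X X X X . .
    . X X X X X X X
    . X X X X . . .
    X X X . . . . .
    . . . . . . . .

Answer: [25,113,14]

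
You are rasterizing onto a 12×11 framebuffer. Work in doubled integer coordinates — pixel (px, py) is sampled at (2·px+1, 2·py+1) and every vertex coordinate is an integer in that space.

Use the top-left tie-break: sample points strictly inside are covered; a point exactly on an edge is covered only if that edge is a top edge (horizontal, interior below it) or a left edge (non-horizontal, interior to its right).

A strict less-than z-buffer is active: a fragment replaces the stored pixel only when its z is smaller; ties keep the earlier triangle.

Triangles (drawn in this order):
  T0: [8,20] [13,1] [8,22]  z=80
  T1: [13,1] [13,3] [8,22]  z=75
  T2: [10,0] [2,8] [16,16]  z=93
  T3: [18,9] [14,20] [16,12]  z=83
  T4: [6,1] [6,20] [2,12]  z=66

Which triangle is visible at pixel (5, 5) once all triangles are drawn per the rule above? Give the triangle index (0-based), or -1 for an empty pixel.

T0:
  2·area = 10
  edge (8, 20)→(13, 1): d=(5,-19) top-left  bias=+0
  edge (13, 1)→(8, 22): d=(-5,21) right/bottom  bias=-1
  edge (8, 22)→(8, 20): d=(0,-2) top-left  bias=+0
    (6,0)@(13, 1): e=[0,0,10] → .  [on edge]
    (5,4)@(11, 9): e=[2,2,6] → X
    (6,4)@(13, 9): e=[40,-40,10] → .
    (5,5)@(11, 11): e=[12,-8,6] → .
    (4,8)@(9, 17): e=[4,4,2] → X
    (5,8)@(11, 17): e=[42,-38,6] → .
    (4,9)@(9, 19): e=[14,-6,2] → .
  covered (2 px):
    . . . . . . . . . . . .
    . . . . . . . . . . . .
    . . . . . . . . . . . .
    . . . . . . . . . . . .
    . . . . . X . . . . . .
    . . . . . . . . . . . .
    . . . . . . . . . . . .
    . . . . . . . . . . . .
    . . . . X . . . . . . .
    . . . . . . . . . . . .
    . . . . . . . . . . . .
T1:
  2·area = 10
  edge (13, 1)→(13, 3): d=(0,2) right/bottom  bias=-1
  edge (13, 3)→(8, 22): d=(-5,19) right/bottom  bias=-1
  edge (8, 22)→(13, 1): d=(5,-21) top-left  bias=+0
    (6,0)@(13, 1): e=[0,10,0] → .  [on edge]
    (6,1)@(13, 3): e=[0,0,10] → .  [on edge]
    (6,2)@(13, 5): e=[0,-10,20] → .  [on edge]
    (6,3)@(13, 7): e=[0,-20,30] → .  [on edge]
    (6,4)@(13, 9): e=[0,-30,40] → .  [on edge]
    (6,5)@(13, 11): e=[0,-40,50] → .  [on edge]
    (6,6)@(13, 13): e=[0,-50,60] → .  [on edge]
    (6,7)@(13, 15): e=[0,-60,70] → .  [on edge]
    (6,8)@(13, 17): e=[0,-70,80] → .  [on edge]
    (6,9)@(13, 19): e=[0,-80,90] → .  [on edge]
    (6,10)@(13, 21): e=[0,-90,100] → .  [on edge]
  covered (0 px):
    . . . . . . . . . . . .
    . . . . . . . . . . . .
    . . . . . . . . . . . .
    . . . . . . . . . . . .
    . . . . . . . . . . . .
    . . . . . . . . . . . .
    . . . . . . . . . . . .
    . . . . . . . . . . . .
    . . . . . . . . . . . .
    . . . . . . . . . . . .
    . . . . . . . . . . . .
T2:
  2·area = 176  (B↔C swapped to make it positive)
  edge (10, 0)→(16, 16): d=(6,16) right/bottom  bias=-1
  edge (16, 16)→(2, 8): d=(-14,-8) top-left  bias=+0
  edge (2, 8)→(10, 0): d=(8,-8) top-left  bias=+0
    (4,0)@(9, 1): e=[22,154,0] → X  [on edge]
    (5,0)@(11, 1): e=[-10,170,16] → .
    (3,1)@(7, 3): e=[66,110,0] → X  [on edge]
    (5,1)@(11, 3): e=[2,142,32] → X
    (6,1)@(13, 3): e=[-30,158,48] → .
    (2,2)@(5, 5): e=[110,66,0] → X  [on edge]
    (6,2)@(13, 5): e=[-18,130,64] → .
    (1,3)@(3, 7): e=[154,22,0] → X  [on edge]
    (6,3)@(13, 7): e=[-6,102,80] → .
    (0,4)@(1, 9): e=[198,-22,0] → .  [on edge]
    (1,4)@(3, 9): e=[166,-6,16] → .
    (2,4)@(5, 9): e=[134,10,32] → X
  covered (24 px):
    . . . . X . . . . . . .
    . . . X X X . . . . . .
    . . X X X X . . . . . .
    . X X X X X . . . . . .
    . . X X X X X . . . . .
    . . . . X X X . . . . .
    . . . . . X X . . . . .
    . . . . . . . X . . . .
    . . . . . . . . . . . .
    . . . . . . . . . . . .
    . . . . . . . . . . . .
T3:
  2·area = 10
  edge (18, 9)→(14, 20): d=(-4,11) right/bottom  bias=-1
  edge (14, 20)→(16, 12): d=(2,-8) top-left  bias=+0
  edge (16, 12)→(18, 9): d=(2,-3) top-left  bias=+0
    (8,5)@(17, 11): e=[3,6,1] → X
    (9,5)@(19, 11): e=[-19,22,7] → .
    (8,6)@(17, 13): e=[-5,10,5] → .
    (7,8)@(15, 17): e=[1,2,7] → X
    (8,8)@(17, 17): e=[-21,18,13] → .
    (7,9)@(15, 19): e=[-7,6,11] → .
  covered (2 px):
    . . . . . . . . . . . .
    . . . . . . . . . . . .
    . . . . . . . . . . . .
    . . . . . . . . . . . .
    . . . . . . . . . . . .
    . . . . . . . . X . . .
    . . . . . . . . . . . .
    . . . . . . . . . . . .
    . . . . . . . X . . . .
    . . . . . . . . . . . .
    . . . . . . . . . . . .
T4:
  2·area = 76
  edge (6, 1)→(6, 20): d=(0,19) right/bottom  bias=-1
  edge (6, 20)→(2, 12): d=(-4,-8) top-left  bias=+0
  edge (2, 12)→(6, 1): d=(4,-11) top-left  bias=+0
    (2,2)@(5, 5): e=[19,52,5] → X
    (3,2)@(7, 5): e=[-19,68,27] → .
    (2,3)@(5, 7): e=[19,44,13] → X
    (3,3)@(7, 7): e=[-19,60,35] → .
    (2,4)@(5, 9): e=[19,36,21] → X
    (3,4)@(7, 9): e=[-19,52,43] → .
    (1,5)@(3, 11): e=[57,12,7] → X
    (3,5)@(7, 11): e=[-19,44,51] → .
    (1,6)@(3, 13): e=[57,4,15] → X
    (3,6)@(7, 13): e=[-19,36,59] → .
    (1,7)@(3, 15): e=[57,-4,23] → .
    (2,7)@(5, 15): e=[19,12,45] → X
  covered (9 px):
    . . . . . . . . . . . .
    . . . . . . . . . . . .
    . . X . . . . . . . . .
    . . X . . . . . . . . .
    . . X . . . . . . . . .
    . X X . . . . . . . . .
    . X X . . . . . . . . .
    . . X . . . . . . . . .
    . . X . . . . . . . . .
    . . . . . . . . . . . .
    . . . . . . . . . . . .

Z-buffer (winner per pixel, '.' = empty):
  . . . . 2 . . . . . . .
  . . . 2 2 2 . . . . . .
  . . 4 2 2 2 . . . . . .
  . 2 4 2 2 2 . . . . . .
  . . 4 2 2 0 2 . . . . .
  . 4 4 . 2 2 2 . 3 . . .
  . 4 4 . . 2 2 . . . . .
  . . 4 . . . . 2 . . . .
  . . 4 . 0 . . 3 . . . .
  . . . . . . . . . . . .
  . . . . . . . . . . . .

Answer: 2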